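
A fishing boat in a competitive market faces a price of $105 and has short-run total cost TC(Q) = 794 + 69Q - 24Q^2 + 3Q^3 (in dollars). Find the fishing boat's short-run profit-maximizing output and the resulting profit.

AVC = 69 - 24Q + 3Q^2; min AVC = $21 at Q = 4. Since P = $105 ≥ min AVC, the firm produces.
With MC = 69 - 48Q + 9Q^2, P = MC on the upward-sloping part at Q* = 6.
TR = 105·6 = 630. TC = 794 + 198 = 992. Profit = 630 − 992 = -$362.
Shutting down would mean losing the fixed cost of $794, so operating at a loss of $362 is better by $432.

Profit = -$362 at Q = 6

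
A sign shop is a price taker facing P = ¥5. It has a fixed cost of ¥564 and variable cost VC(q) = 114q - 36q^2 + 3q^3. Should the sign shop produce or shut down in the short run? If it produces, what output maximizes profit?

Strip out fixed cost: VC = 114q - 36q^2 + 3q^3. Then AVC = 114 - 36q + 3q^2 and MC = 114 - 72q + 9q^2.
The AVC parabola has its vertex at q = 36/6 = 6, where AVC = 114 - 36·6 + 3·6^2 = ¥6.
Since P = ¥5 < min AVC = ¥6, price fails to cover variable cost at any output.
The firm minimizes its loss by shutting down and losing only its fixed cost of ¥564.

Shut down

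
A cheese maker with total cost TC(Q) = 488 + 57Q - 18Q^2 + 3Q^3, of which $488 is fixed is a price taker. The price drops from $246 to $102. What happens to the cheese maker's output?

Output falls from 7 to 5

AVC = 57 - 18Q + 3Q^2, minimized at Q = 3 where min AVC = $30. MC = 57 - 36Q + 9Q^2.
At P = $246 ≥ min AVC, set P = MC on the rising branch: Q = 7.
At P = $102 ≥ min AVC, set P = MC: Q = 5. The firm stays open but cuts output.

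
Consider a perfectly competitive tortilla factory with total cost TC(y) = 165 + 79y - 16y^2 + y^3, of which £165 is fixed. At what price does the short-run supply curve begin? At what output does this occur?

Short-run supply begins at min AVC. From VC = 79y - 16y^2 + y^3, AVC = 79 - 16y + y^2.
dAVC/dy = -16 + 2y = 0 gives y = 8. min AVC = 79 - 16·8 + 8^2 = 15.
The firm shuts down for any P below £15.

£15 per unit, at y = 8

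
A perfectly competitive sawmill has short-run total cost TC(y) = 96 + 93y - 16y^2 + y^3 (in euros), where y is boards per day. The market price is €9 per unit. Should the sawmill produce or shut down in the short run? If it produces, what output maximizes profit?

From TC, MC = TC'(y) = 93 - 32y + 3y^2 and AVC = VC/y = 93 - 16y + y^2.
The AVC parabola has its vertex at y = 16/2 = 8, where AVC = 93 - 16·8 + 8^2 = €29.
Since P = €9 < min AVC = €29, price fails to cover variable cost at any output.
Shutting down limits the loss to fixed cost, €96.

Shut down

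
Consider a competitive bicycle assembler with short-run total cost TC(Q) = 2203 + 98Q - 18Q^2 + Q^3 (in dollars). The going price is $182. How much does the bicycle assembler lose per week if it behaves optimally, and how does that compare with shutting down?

AVC = 98 - 18Q + Q^2 has its minimum $17 at Q = 9; price $182 clears that bar, so the firm operates.
With MC = 98 - 36Q + 3Q^2, P = MC on the upward-sloping part at Q* = 14.
TR = 182·14 = 2548. TC = 2203 + 588 = 2791. Profit = 2548 − 2791 = -$243.
That loss of $243 beats the $2203 the firm would lose by shutting down; producing recovers $1960 of fixed cost.

Profit = -$243 at Q = 14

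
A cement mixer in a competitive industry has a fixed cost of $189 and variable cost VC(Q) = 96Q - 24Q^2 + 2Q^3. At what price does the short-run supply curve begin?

$24 per unit

Short-run supply begins at min AVC. From VC = 96Q - 24Q^2 + 2Q^3, AVC = 96 - 24Q + 2Q^2.
dAVC/dQ = -24 + 4Q = 0 gives Q = 6. min AVC = 96 - 24·6 + 2·6^2 = 24.
For P < $24 the firm produces nothing.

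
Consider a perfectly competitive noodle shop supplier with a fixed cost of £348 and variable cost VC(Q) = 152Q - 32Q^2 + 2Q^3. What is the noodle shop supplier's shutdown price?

£24 per unit

The shutdown price is the minimum of AVC. VC = 152Q - 32Q^2 + 2Q^3, so AVC = 152 - 32Q + 2Q^2.
At the minimum of AVC, MC = AVC. MC = 152 - 64Q + 6Q^2; setting MC = AVC gives 4Q^2 - 32Q = 0, so Q = 8. min AVC = 24.
For P < £24 the firm produces nothing.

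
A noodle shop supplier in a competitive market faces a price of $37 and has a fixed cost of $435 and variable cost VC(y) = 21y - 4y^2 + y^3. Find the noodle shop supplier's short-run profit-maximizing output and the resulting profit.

AVC = 21 - 4y + y^2 has its minimum $17 at y = 2; price $37 clears that bar, so the firm operates.
With MC = 21 - 8y + 3y^2, P = MC on the upward-sloping part at y* = 4.
TR = 37·4 = 148. TC = 435 + 84 = 519. Profit = 148 − 519 = -$371.
By producing, the firm covers all variable cost plus $64 of fixed cost; shutting down would lose the full $435.

Profit = -$371 at y = 4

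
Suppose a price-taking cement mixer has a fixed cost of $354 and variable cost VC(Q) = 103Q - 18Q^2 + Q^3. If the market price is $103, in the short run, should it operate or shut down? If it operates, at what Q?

Variable cost is VC = 103Q - 18Q^2 + Q^3, so AVC = VC/Q = 103 - 18Q + Q^2 and MC = dTC/dQ = 103 - 36Q + 3Q^2.
The AVC parabola has its vertex at Q = 18/2 = 9, where AVC = 103 - 18·9 + 9^2 = $22.
Because $103 ≥ $22, revenue can cover variable cost; the firm operates.
P = MC gives -36Q + 3Q^2 = 0, with roots 0 and 12. Take the larger (rising MC): Q* = 12.
Check: AVC at Q = 12 is $31 ≤ P, so revenue covers variable cost.
Profit = P·Q − TC = 103·12 − 726 = $510.

Produce at Q = 12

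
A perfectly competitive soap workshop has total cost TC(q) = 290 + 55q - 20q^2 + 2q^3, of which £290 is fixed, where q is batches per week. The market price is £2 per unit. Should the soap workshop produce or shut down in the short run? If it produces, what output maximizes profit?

Shut down

Strip out fixed cost: VC = 55q - 20q^2 + 2q^3. Then AVC = 55 - 20q + 2q^2 and MC = 55 - 40q + 6q^2.
AVC hits its minimum where MC = AVC, at q = 5, giving min AVC = 55 - 20·5 + 2·5^2 = £5.
With P < min AVC (£2 < £5), every unit sold adds to the loss.
The firm minimizes its loss by shutting down and losing only its fixed cost of £290.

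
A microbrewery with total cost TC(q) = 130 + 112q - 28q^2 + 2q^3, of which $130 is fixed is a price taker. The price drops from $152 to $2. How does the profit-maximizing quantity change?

Output falls from 10 to 0 (the firm shuts down)

AVC = 112 - 28q + 2q^2, minimized at q = 7 where min AVC = $14. MC = 112 - 56q + 6q^2.
With P = $152 above the shutdown price, P = MC gives q = 10.
At P = $2 < min AVC = $14, price no longer covers variable cost at any output, so the firm shuts down: q = 0.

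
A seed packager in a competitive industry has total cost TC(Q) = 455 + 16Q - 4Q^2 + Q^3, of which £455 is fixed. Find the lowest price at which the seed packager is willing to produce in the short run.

£12 per unit

The firm shuts down when price falls below the minimum of average variable cost. AVC = VC/Q = 16 - 4Q + Q^2.
dAVC/dQ = -4 + 2Q = 0 gives Q = 2. min AVC = 16 - 4·2 + 2^2 = 12.
So the shutdown price is £12.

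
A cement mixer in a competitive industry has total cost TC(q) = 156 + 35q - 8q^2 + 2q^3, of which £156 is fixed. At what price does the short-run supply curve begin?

£27 per unit

The firm shuts down when price falls below the minimum of average variable cost. AVC = VC/q = 35 - 8q + 2q^2.
At the minimum of AVC, MC = AVC. MC = 35 - 16q + 6q^2; setting MC = AVC gives 4q^2 - 8q = 0, so q = 2. min AVC = 27.
For P < £27 the firm produces nothing.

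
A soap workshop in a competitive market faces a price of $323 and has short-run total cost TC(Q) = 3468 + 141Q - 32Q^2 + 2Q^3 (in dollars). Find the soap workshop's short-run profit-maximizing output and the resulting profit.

Profit = -$88 at Q = 13

AVC = 141 - 32Q + 2Q^2 has its minimum $13 at Q = 8; price $323 clears that bar, so the firm operates.
MC = 141 - 64Q + 6Q^2. Setting P = MC and taking the root on the rising branch gives Q* = 13.
TR = 323·13 = 4199. TC = 3468 + 819 = 4287. Profit = 4199 − 4287 = -$88.
Shutting down would mean losing the fixed cost of $3468, so operating at a loss of $88 is better by $3380.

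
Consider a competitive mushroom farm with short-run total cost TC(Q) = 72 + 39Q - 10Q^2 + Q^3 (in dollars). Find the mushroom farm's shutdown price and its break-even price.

Shutdown price = $14; break-even price = $27

AVC = 39 - 10Q + Q^2; minimized at Q = 5, giving min AVC = $14. That is the shutdown price.
ATC = 72/Q + 39 - 10Q + Q^2. Setting dATC/dQ = −72/Q^2 − 10 + 2Q = 0 gives Q = 6 (since 2·6^3 − 10·6^2 = 72).
min ATC = 72/6 + 39 − 10·6 + 6^2 = $27. That is the break-even price.
Between these two prices the firm operates at a loss; above $27 it earns a profit.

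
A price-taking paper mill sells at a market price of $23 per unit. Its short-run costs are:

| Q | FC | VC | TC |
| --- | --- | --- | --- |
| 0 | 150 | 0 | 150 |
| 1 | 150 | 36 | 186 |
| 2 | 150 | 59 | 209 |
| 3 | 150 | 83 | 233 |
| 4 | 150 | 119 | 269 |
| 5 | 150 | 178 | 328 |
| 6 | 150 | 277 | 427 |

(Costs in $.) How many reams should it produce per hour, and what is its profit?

Q = 0 (shut down); profit = -$150

Compute π = P·Q − TC at each output: Q=0: -150; Q=1: -163; Q=2: -163; Q=3: -164; Q=4: -177; Q=5: -213; Q=6: -289.
Profit is highest at Q = 0. Equivalently, the lowest AVC in the table is 83/3 ≈ $27.67 at Q = 3, and P = $23 falls below it — price never covers variable cost, so the firm shuts down and loses only its fixed cost.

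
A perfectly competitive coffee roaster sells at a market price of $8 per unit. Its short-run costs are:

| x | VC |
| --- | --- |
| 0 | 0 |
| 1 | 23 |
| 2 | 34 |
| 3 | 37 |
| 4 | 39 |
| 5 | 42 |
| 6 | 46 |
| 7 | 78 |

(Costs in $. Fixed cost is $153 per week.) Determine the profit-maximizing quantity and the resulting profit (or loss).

x = 6; profit = -$151

Compute π = P·x − TC at each output: x=0: -153; x=1: -168; x=2: -171; x=3: -166; x=4: -160; x=5: -155; x=6: -151; x=7: -175.
Profit is maximized at x = 6. AVC there is 46/6 = $7.67 ≤ P, so producing beats shutting down (which would give -$153).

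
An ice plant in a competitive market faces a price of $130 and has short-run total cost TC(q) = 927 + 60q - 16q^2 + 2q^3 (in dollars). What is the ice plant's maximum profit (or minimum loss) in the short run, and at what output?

Profit = -$339 at q = 7

AVC = 60 - 16q + 2q^2; min AVC = $28 at q = 4. Since P = $130 ≥ min AVC, the firm produces.
MC = 60 - 32q + 6q^2. Setting P = MC and taking the root on the rising branch gives q* = 7.
TR = 130·7 = 910. TC = 927 + 322 = 1249. Profit = 910 − 1249 = -$339.
Shutting down would mean losing the fixed cost of $927, so operating at a loss of $339 is better by $588.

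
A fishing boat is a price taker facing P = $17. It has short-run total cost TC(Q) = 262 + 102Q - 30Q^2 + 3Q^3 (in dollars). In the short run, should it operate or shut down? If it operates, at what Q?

Shut down

Variable cost is VC = 102Q - 30Q^2 + 3Q^3, so AVC = VC/Q = 102 - 30Q + 3Q^2 and MC = dTC/dQ = 102 - 60Q + 9Q^2.
AVC is minimized where dAVC/dQ = -30 + 6Q = 0, at Q = 5; min AVC = 102 - 30·5 + 3·5^2 = $27.
P = $17 lies below min AVC = $27; no output level covers variable cost.
The firm minimizes its loss by shutting down and losing only its fixed cost of $262.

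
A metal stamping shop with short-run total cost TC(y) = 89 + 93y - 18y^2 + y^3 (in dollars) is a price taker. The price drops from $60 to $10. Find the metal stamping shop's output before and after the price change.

Output falls from 11 to 0 (the firm shuts down)

AVC = 93 - 18y + y^2, minimized at y = 9 where min AVC = $12. MC = 93 - 36y + 3y^2.
With P = $60 above the shutdown price, P = MC gives y = 11.
At P = $10 < min AVC = $12, price no longer covers variable cost at any output, so the firm shuts down: y = 0.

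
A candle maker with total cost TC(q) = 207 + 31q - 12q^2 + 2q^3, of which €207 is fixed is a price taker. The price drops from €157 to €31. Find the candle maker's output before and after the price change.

AVC = 31 - 12q + 2q^2, minimized at q = 3 where min AVC = €13. MC = 31 - 24q + 6q^2.
At P = €157 ≥ min AVC, set P = MC on the rising branch: q = 7.
At P = €31 ≥ min AVC, set P = MC: q = 4. The firm stays open but cuts output.

Output falls from 7 to 4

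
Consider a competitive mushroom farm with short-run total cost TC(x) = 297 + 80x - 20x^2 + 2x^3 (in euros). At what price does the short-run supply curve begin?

€30 per unit

The firm shuts down when price falls below the minimum of average variable cost. AVC = VC/x = 80 - 20x + 2x^2.
dAVC/dx = -20 + 4x = 0 gives x = 5. min AVC = 80 - 20·5 + 2·5^2 = 30.
So the shutdown price is €30.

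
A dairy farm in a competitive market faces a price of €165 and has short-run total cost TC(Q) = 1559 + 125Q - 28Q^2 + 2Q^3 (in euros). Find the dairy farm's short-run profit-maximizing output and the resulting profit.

Profit = -€359 at Q = 10

AVC = 125 - 28Q + 2Q^2 has its minimum €27 at Q = 7; price €165 clears that bar, so the firm operates.
MC = 125 - 56Q + 6Q^2. Setting P = MC and taking the root on the rising branch gives Q* = 10.
TR = 165·10 = 1650. TC = 1559 + 450 = 2009. Profit = 1650 − 2009 = -€359.
That loss of €359 beats the €1559 the firm would lose by shutting down; producing recovers €1200 of fixed cost.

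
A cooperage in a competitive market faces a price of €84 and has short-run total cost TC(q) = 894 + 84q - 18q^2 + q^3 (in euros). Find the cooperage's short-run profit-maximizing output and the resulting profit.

AVC = 84 - 18q + q^2; min AVC = €3 at q = 9. Since P = €84 ≥ min AVC, the firm produces.
With MC = 84 - 36q + 3q^2, P = MC on the upward-sloping part at q* = 12.
TR = 84·12 = 1008. TC = 894 + 144 = 1038. Profit = 1008 − 1038 = -€30.
That loss of €30 beats the €894 the firm would lose by shutting down; producing recovers €864 of fixed cost.

Profit = -€30 at q = 12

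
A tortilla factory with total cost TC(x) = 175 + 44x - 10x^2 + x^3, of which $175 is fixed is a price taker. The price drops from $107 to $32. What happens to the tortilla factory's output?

Output falls from 9 to 6

AVC = 44 - 10x + x^2, minimized at x = 5 where min AVC = $19. MC = 44 - 20x + 3x^2.
With P = $107 above the shutdown price, P = MC gives x = 9.
At P = $32 ≥ min AVC, set P = MC: x = 6. The firm stays open but cuts output.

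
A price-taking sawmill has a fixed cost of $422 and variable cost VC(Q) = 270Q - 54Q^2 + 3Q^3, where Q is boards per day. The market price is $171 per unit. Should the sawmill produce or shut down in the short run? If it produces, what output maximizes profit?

Variable cost is VC = 270Q - 54Q^2 + 3Q^3, so AVC = VC/Q = 270 - 54Q + 3Q^2 and MC = dTC/dQ = 270 - 108Q + 9Q^2.
AVC is minimized where dAVC/dQ = -54 + 6Q = 0, at Q = 9; min AVC = 270 - 54·9 + 3·9^2 = $27.
Because $171 ≥ $27, revenue can cover variable cost; the firm operates.
Solving P = MC: 99 - 108Q + 9Q^2 = 0 ⇒ Q = 1 or 11. On the upward-sloping branch, Q* = 11.
Check: AVC at Q = 11 is $39 ≤ P, so revenue covers variable cost.
Profit = P·Q − TC = 171·11 − 851 = $1030.

Produce at Q = 11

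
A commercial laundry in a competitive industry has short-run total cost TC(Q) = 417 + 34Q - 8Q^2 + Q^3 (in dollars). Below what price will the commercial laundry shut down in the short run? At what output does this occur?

The shutdown price is the minimum of AVC. VC = 34Q - 8Q^2 + Q^3, so AVC = 34 - 8Q + Q^2.
dAVC/dQ = -8 + 2Q = 0 gives Q = 4. min AVC = 34 - 8·4 + 4^2 = 18.
The firm shuts down for any P below $18.

$18 per unit, at Q = 4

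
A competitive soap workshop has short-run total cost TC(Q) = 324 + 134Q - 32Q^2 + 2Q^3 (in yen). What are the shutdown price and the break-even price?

Shutdown price = ¥6; break-even price = ¥44

AVC = 134 - 32Q + 2Q^2; minimized at Q = 8, giving min AVC = ¥6. That is the shutdown price.
ATC = 324/Q + 134 - 32Q + 2Q^2. Setting dATC/dQ = −324/Q^2 − 32 + 4Q = 0 gives Q = 9 (since 4·9^3 − 32·9^2 = 324).
min ATC = 324/9 + 134 − 32·9 + 2·9^2 = ¥44. That is the break-even price.
Between these two prices the firm operates at a loss; above ¥44 it earns a profit.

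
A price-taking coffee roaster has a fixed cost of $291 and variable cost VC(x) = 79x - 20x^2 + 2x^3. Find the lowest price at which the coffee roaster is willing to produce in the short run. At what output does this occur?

Short-run supply begins at min AVC. From VC = 79x - 20x^2 + 2x^3, AVC = 79 - 20x + 2x^2.
dAVC/dx = -20 + 4x = 0 gives x = 5. min AVC = 79 - 20·5 + 2·5^2 = 29.
So the shutdown price is $29.

$29 per unit, at x = 5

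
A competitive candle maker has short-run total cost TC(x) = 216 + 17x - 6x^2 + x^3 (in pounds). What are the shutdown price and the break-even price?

Shutdown price = min AVC. AVC = 17 - 6x + x^2, with vertex at x = 3 and minimum £8.
ATC = 216/x + 17 - 6x + x^2. Setting dATC/dx = −216/x^2 − 6 + 2x = 0 gives x = 6 (since 2·6^3 − 6·6^2 = 216).
min ATC = 216/6 + 17 − 6·6 + 6^2 = £53. That is the break-even price.
For £8 ≤ P < £53 the firm produces at a loss; below £8 it shuts down.

Shutdown price = £8; break-even price = £53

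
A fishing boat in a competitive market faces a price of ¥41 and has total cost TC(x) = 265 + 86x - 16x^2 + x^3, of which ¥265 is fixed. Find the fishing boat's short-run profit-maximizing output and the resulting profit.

AVC = 86 - 16x + x^2; min AVC = ¥22 at x = 8. Since P = ¥41 ≥ min AVC, the firm produces.
With MC = 86 - 32x + 3x^2, P = MC on the upward-sloping part at x* = 9.
TR = 41·9 = 369. TC = 265 + 207 = 472. Profit = 369 − 472 = -¥103.
Shutting down would mean losing the fixed cost of ¥265, so operating at a loss of ¥103 is better by ¥162.

Profit = -¥103 at x = 9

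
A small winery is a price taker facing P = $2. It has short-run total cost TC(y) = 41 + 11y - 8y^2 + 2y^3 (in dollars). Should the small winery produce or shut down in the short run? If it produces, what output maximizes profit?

Shut down

Variable cost is VC = 11y - 8y^2 + 2y^3, so AVC = VC/y = 11 - 8y + 2y^2 and MC = dTC/dy = 11 - 16y + 6y^2.
AVC is minimized where dAVC/dy = -8 + 4y = 0, at y = 2; min AVC = 11 - 8·2 + 2·2^2 = $3.
Since P = $2 < min AVC = $3, price fails to cover variable cost at any output.
Shutting down limits the loss to fixed cost, $41.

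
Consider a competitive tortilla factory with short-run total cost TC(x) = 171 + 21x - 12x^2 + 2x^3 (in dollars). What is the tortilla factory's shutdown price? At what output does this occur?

$3 per unit, at x = 3

Short-run supply begins at min AVC. From VC = 21x - 12x^2 + 2x^3, AVC = 21 - 12x + 2x^2.
dAVC/dx = -12 + 4x = 0 gives x = 3. min AVC = 21 - 12·3 + 2·3^2 = 3.
The firm shuts down for any P below $3.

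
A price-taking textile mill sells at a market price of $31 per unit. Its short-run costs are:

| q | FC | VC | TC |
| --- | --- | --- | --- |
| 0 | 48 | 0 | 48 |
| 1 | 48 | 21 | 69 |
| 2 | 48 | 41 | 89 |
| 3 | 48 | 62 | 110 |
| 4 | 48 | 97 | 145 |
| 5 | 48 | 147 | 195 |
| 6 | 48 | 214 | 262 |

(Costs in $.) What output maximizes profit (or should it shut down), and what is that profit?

Tabulate TR − TC: q=0: -48; q=1: -38; q=2: -27; q=3: -17; q=4: -21; q=5: -40; q=6: -76.
Profit is maximized at q = 3. AVC there is 62/3 = $20.67 ≤ P, so producing beats shutting down (which would give -$48).

q = 3; profit = -$17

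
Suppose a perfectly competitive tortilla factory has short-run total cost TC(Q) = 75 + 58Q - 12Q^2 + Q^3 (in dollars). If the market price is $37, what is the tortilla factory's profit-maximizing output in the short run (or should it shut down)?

Variable cost is VC = 58Q - 12Q^2 + Q^3, so AVC = VC/Q = 58 - 12Q + Q^2 and MC = dTC/dQ = 58 - 24Q + 3Q^2.
The AVC parabola has its vertex at Q = 12/2 = 6, where AVC = 58 - 12·6 + 6^2 = $22.
Since P = $37 ≥ min AVC = $22, price covers variable cost and the firm should produce.
Set P = MC: 37 = 58 - 24Q + 3Q^2 → 21 - 24Q + 3Q^2 = 0. The roots are Q = 1 and Q = 7; the profit-maximizing output is on the rising part of MC, so Q* = 7.
Check: AVC at Q = 7 is $23 ≤ P, so revenue covers variable cost.
Profit = P·Q − TC = 37·7 − 236 = $23.

Produce at Q = 7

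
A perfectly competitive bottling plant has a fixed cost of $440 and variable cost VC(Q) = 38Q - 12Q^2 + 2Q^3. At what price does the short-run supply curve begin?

$20 per unit

The shutdown price is the minimum of AVC. VC = 38Q - 12Q^2 + 2Q^3, so AVC = 38 - 12Q + 2Q^2.
dAVC/dQ = -12 + 4Q = 0 gives Q = 3. min AVC = 38 - 12·3 + 2·3^2 = 20.
So the shutdown price is $20.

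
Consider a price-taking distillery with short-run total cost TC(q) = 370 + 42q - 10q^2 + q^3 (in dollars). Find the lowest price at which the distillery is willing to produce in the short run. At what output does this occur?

The shutdown price is the minimum of AVC. VC = 42q - 10q^2 + q^3, so AVC = 42 - 10q + q^2.
dAVC/dq = -10 + 2q = 0 gives q = 5. min AVC = 42 - 10·5 + 5^2 = 17.
So the shutdown price is $17.

$17 per unit, at q = 5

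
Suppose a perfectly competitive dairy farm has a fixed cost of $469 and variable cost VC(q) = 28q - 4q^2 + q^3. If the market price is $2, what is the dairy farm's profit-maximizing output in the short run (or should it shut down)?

Shut down

Variable cost is VC = 28q - 4q^2 + q^3, so AVC = VC/q = 28 - 4q + q^2 and MC = dTC/dq = 28 - 8q + 3q^2.
AVC hits its minimum where MC = AVC, at q = 2, giving min AVC = 28 - 4·2 + 2^2 = $24.
P = $2 lies below min AVC = $24; no output level covers variable cost.
The firm minimizes its loss by shutting down and losing only its fixed cost of $469.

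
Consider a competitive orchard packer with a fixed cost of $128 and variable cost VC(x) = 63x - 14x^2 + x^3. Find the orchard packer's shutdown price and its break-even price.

Shutdown price = min AVC. AVC = 63 - 14x + x^2, with vertex at x = 7 and minimum $14.
ATC = 128/x + 63 - 14x + x^2. Setting dATC/dx = −128/x^2 − 14 + 2x = 0 gives x = 8 (since 2·8^3 − 14·8^2 = 128).
min ATC = 128/8 + 63 − 14·8 + 8^2 = $31. That is the break-even price.
Between these two prices the firm operates at a loss; above $31 it earns a profit.

Shutdown price = $14; break-even price = $31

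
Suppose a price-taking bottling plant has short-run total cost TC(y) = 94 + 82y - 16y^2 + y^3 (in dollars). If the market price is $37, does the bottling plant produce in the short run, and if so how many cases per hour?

Strip out fixed cost: VC = 82y - 16y^2 + y^3. Then AVC = 82 - 16y + y^2 and MC = 82 - 32y + 3y^2.
AVC hits its minimum where MC = AVC, at y = 8, giving min AVC = 82 - 16·8 + 8^2 = $18.
Because $37 ≥ $18, revenue can cover variable cost; the firm operates.
Solving P = MC: 45 - 32y + 3y^2 = 0 ⇒ y = 5/3 or 9. On the upward-sloping branch, y* = 9.
Check: AVC at y = 9 is $19 ≤ P, so revenue covers variable cost.
Profit = P·y − TC = 37·9 − 265 = $68.

Produce at y = 9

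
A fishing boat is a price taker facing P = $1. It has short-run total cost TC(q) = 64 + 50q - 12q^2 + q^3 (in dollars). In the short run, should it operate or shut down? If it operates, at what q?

Variable cost is VC = 50q - 12q^2 + q^3, so AVC = VC/q = 50 - 12q + q^2 and MC = dTC/dq = 50 - 24q + 3q^2.
The AVC parabola has its vertex at q = 12/2 = 6, where AVC = 50 - 12·6 + 6^2 = $14.
P = $1 lies below min AVC = $14; no output level covers variable cost.
The firm minimizes its loss by shutting down and losing only its fixed cost of $64.

Shut down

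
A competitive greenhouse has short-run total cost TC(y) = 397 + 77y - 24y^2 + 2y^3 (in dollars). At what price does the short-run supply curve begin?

Short-run supply begins at min AVC. From VC = 77y - 24y^2 + 2y^3, AVC = 77 - 24y + 2y^2.
dAVC/dy = -24 + 4y = 0 gives y = 6. min AVC = 77 - 24·6 + 2·6^2 = 5.
So the shutdown price is $5.

$5 per unit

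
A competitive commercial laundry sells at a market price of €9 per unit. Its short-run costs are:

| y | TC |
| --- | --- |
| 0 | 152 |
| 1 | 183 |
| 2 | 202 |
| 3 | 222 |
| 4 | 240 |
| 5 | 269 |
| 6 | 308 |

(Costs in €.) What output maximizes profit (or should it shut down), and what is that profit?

y = 0 (shut down); profit = -€152

Compute π = P·y − TC at each output: y=0: -152; y=1: -174; y=2: -184; y=3: -195; y=4: -204; y=5: -224; y=6: -254.
Profit is highest at y = 0. Equivalently, the lowest AVC in the table is 88/4 ≈ €22 at y = 4, and P = €9 falls below it — price never covers variable cost, so the firm shuts down and loses only its fixed cost.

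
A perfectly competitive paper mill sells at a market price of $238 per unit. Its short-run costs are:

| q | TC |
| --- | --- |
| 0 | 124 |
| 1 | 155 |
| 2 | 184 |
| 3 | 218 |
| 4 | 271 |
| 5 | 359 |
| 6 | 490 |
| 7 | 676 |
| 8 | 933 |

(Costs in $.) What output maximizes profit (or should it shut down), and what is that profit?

q = 7; profit = $990

Tabulate TR − TC: q=0: -124; q=1: 83; q=2: 292; q=3: 496; q=4: 681; q=5: 831; q=6: 938; q=7: 990; q=8: 971.
Profit is maximized at q = 7. AVC there is 552/7 = $78.86 ≤ P, so producing beats shutting down (which would give -$124).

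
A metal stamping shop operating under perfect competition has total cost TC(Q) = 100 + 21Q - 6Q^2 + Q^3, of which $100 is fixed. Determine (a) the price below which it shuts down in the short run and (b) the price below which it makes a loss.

Shutdown price = $12; break-even price = $36

Shutdown price = min AVC. AVC = 21 - 6Q + Q^2, with vertex at Q = 3 and minimum $12.
ATC = 100/Q + 21 - 6Q + Q^2. Setting dATC/dQ = −100/Q^2 − 6 + 2Q = 0 gives Q = 5 (since 2·5^3 − 6·5^2 = 100).
min ATC = 100/5 + 21 − 6·5 + 5^2 = $36. That is the break-even price.
Between these two prices the firm operates at a loss; above $36 it earns a profit.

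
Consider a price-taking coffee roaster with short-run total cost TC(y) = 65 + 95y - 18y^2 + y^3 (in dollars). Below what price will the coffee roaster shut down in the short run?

$14 per unit

Short-run supply begins at min AVC. From VC = 95y - 18y^2 + y^3, AVC = 95 - 18y + y^2.
dAVC/dy = -18 + 2y = 0 gives y = 9. min AVC = 95 - 18·9 + 9^2 = 14.
So the shutdown price is $14.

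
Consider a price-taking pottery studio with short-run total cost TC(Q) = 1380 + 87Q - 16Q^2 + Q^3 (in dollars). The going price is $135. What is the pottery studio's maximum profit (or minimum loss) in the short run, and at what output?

AVC = 87 - 16Q + Q^2; min AVC = $23 at Q = 8. Since P = $135 ≥ min AVC, the firm produces.
MC = 87 - 32Q + 3Q^2. Setting P = MC and taking the root on the rising branch gives Q* = 12.
TR = 135·12 = 1620. TC = 1380 + 468 = 1848. Profit = 1620 − 1848 = -$228.
By producing, the firm covers all variable cost plus $1152 of fixed cost; shutting down would lose the full $1380.

Profit = -$228 at Q = 12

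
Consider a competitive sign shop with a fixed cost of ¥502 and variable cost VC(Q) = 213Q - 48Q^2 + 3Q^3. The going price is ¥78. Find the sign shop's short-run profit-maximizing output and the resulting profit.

AVC = 213 - 48Q + 3Q^2; min AVC = ¥21 at Q = 8. Since P = ¥78 ≥ min AVC, the firm produces.
MC = 213 - 96Q + 9Q^2. Setting P = MC and taking the root on the rising branch gives Q* = 9.
TR = 78·9 = 702. TC = 502 + 216 = 718. Profit = 702 − 718 = -¥16.
That loss of ¥16 beats the ¥502 the firm would lose by shutting down; producing recovers ¥486 of fixed cost.

Profit = -¥16 at Q = 9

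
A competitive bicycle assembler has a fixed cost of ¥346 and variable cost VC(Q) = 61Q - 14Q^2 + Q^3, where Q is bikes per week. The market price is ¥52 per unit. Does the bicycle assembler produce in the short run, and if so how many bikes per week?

Strip out fixed cost: VC = 61Q - 14Q^2 + Q^3. Then AVC = 61 - 14Q + Q^2 and MC = 61 - 28Q + 3Q^2.
AVC hits its minimum where MC = AVC, at Q = 7, giving min AVC = 61 - 14·7 + 7^2 = ¥12.
Because ¥52 ≥ ¥12, revenue can cover variable cost; the firm operates.
Solving P = MC: 9 - 28Q + 3Q^2 = 0 ⇒ Q = 1/3 or 9. On the upward-sloping branch, Q* = 9.
Check: AVC at Q = 9 is ¥16 ≤ P, so revenue covers variable cost.
Profit = P·Q − TC = 52·9 − 490 = -¥22, a loss, but smaller than the ¥346 fixed cost the firm would lose by shutting down.

Produce at Q = 9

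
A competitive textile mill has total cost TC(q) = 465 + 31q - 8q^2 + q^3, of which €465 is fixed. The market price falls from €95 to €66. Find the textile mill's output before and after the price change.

Output falls from 8 to 7

AVC = 31 - 8q + q^2, minimized at q = 4 where min AVC = €15. MC = 31 - 16q + 3q^2.
With P = €95 above the shutdown price, P = MC gives q = 8.
At P = €66 ≥ min AVC, set P = MC: q = 7. The firm stays open but cuts output.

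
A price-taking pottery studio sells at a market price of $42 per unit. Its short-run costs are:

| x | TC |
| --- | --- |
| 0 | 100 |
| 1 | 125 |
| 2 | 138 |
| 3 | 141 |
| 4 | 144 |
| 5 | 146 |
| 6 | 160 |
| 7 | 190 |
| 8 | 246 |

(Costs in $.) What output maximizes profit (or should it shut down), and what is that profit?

Profit at each row (π = 42x − TC): x=0: -100; x=1: -83; x=2: -54; x=3: -15; x=4: 24; x=5: 64; x=6: 92; x=7: 104; x=8: 90.
Profit is maximized at x = 7. AVC there is 90/7 = $12.86 ≤ P, so producing beats shutting down (which would give -$100).

x = 7; profit = $104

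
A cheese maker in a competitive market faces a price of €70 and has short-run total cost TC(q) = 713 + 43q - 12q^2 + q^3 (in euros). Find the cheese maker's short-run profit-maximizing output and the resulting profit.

Profit = -€227 at q = 9

AVC = 43 - 12q + q^2; min AVC = €7 at q = 6. Since P = €70 ≥ min AVC, the firm produces.
With MC = 43 - 24q + 3q^2, P = MC on the upward-sloping part at q* = 9.
TR = 70·9 = 630. TC = 713 + 144 = 857. Profit = 630 − 857 = -€227.
Shutting down would mean losing the fixed cost of €713, so operating at a loss of €227 is better by €486.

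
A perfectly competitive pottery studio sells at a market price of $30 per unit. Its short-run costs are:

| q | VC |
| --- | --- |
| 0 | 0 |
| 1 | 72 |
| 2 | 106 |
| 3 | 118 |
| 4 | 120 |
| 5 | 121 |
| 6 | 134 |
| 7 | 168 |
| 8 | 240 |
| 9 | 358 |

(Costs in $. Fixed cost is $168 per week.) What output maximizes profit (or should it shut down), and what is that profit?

q = 6; profit = -$122

Tabulate TR − TC: q=0: -168; q=1: -210; q=2: -214; q=3: -196; q=4: -168; q=5: -139; q=6: -122; q=7: -126; q=8: -168; q=9: -256.
Profit is maximized at q = 6. AVC there is 134/6 = $22.33 ≤ P, so producing beats shutting down (which would give -$168).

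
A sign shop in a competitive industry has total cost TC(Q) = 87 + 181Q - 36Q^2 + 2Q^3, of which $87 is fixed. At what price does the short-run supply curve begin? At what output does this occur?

$19 per unit, at Q = 9

The firm shuts down when price falls below the minimum of average variable cost. AVC = VC/Q = 181 - 36Q + 2Q^2.
At the minimum of AVC, MC = AVC. MC = 181 - 72Q + 6Q^2; setting MC = AVC gives 4Q^2 - 36Q = 0, so Q = 9. min AVC = 19.
For P < $19 the firm produces nothing.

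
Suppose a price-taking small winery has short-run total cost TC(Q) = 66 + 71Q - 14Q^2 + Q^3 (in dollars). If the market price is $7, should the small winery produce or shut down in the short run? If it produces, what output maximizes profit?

Shut down

From TC, MC = TC'(Q) = 71 - 28Q + 3Q^2 and AVC = VC/Q = 71 - 14Q + Q^2.
The AVC parabola has its vertex at Q = 14/2 = 7, where AVC = 71 - 14·7 + 7^2 = $22.
With P < min AVC ($7 < $22), every unit sold adds to the loss.
Best response: produce nothing and absorb the $66 fixed cost.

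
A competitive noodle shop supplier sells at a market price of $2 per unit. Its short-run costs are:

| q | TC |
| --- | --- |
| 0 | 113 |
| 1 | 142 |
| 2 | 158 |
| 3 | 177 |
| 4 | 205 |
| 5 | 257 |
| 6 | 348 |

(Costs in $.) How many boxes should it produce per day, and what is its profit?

q = 0 (shut down); profit = -$113

Profit at each row (π = 2q − TC): q=0: -113; q=1: -140; q=2: -154; q=3: -171; q=4: -197; q=5: -247; q=6: -336.
Profit is highest at q = 0. Equivalently, the lowest AVC in the table is 64/3 ≈ $21.33 at q = 3, and P = $2 falls below it — price never covers variable cost, so the firm shuts down and loses only its fixed cost.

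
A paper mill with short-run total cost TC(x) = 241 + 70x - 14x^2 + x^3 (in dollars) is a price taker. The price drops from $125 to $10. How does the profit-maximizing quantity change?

Output falls from 11 to 0 (the firm shuts down)

AVC = 70 - 14x + x^2, minimized at x = 7 where min AVC = $21. MC = 70 - 28x + 3x^2.
With P = $125 above the shutdown price, P = MC gives x = 11.
At P = $10 < min AVC = $21, price no longer covers variable cost at any output, so the firm shuts down: x = 0.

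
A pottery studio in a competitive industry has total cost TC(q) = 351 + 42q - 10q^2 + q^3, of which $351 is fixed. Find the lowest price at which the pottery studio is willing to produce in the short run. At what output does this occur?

$17 per unit, at q = 5

The shutdown price is the minimum of AVC. VC = 42q - 10q^2 + q^3, so AVC = 42 - 10q + q^2.
At the minimum of AVC, MC = AVC. MC = 42 - 20q + 3q^2; setting MC = AVC gives 2q^2 - 10q = 0, so q = 5. min AVC = 17.
So the shutdown price is $17.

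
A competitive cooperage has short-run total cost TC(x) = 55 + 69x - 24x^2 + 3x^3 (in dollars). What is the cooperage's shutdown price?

$21 per unit

The firm shuts down when price falls below the minimum of average variable cost. AVC = VC/x = 69 - 24x + 3x^2.
At the minimum of AVC, MC = AVC. MC = 69 - 48x + 9x^2; setting MC = AVC gives 6x^2 - 24x = 0, so x = 4. min AVC = 21.
The firm shuts down for any P below $21.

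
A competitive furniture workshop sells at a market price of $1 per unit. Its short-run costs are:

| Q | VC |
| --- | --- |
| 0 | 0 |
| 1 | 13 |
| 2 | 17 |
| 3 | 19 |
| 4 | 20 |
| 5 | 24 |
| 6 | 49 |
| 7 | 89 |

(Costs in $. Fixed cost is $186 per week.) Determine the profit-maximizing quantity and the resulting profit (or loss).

Tabulate TR − TC: Q=0: -186; Q=1: -198; Q=2: -201; Q=3: -202; Q=4: -202; Q=5: -205; Q=6: -229; Q=7: -268.
Profit is highest at Q = 0. Equivalently, the lowest AVC in the table is 24/5 ≈ $4.80 at Q = 5, and P = $1 falls below it — price never covers variable cost, so the firm shuts down and loses only its fixed cost.

Q = 0 (shut down); profit = -$186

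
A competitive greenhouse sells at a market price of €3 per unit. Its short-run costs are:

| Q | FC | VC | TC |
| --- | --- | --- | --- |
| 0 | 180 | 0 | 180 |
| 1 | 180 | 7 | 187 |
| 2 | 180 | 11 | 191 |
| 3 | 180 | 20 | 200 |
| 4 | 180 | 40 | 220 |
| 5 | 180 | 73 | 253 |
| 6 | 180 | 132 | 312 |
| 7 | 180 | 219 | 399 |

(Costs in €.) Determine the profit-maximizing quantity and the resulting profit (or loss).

Q = 0 (shut down); profit = -€180

Tabulate TR − TC: Q=0: -180; Q=1: -184; Q=2: -185; Q=3: -191; Q=4: -208; Q=5: -238; Q=6: -294; Q=7: -378.
Profit is highest at Q = 0. Equivalently, the lowest AVC in the table is 11/2 ≈ €5.50 at Q = 2, and P = €3 falls below it — price never covers variable cost, so the firm shuts down and loses only its fixed cost.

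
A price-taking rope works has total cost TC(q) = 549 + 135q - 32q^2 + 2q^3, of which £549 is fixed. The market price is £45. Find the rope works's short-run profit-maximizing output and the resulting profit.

Profit = -£225 at q = 9

AVC = 135 - 32q + 2q^2; min AVC = £7 at q = 8. Since P = £45 ≥ min AVC, the firm produces.
With MC = 135 - 64q + 6q^2, P = MC on the upward-sloping part at q* = 9.
TR = 45·9 = 405. TC = 549 + 81 = 630. Profit = 405 − 630 = -£225.
That loss of £225 beats the £549 the firm would lose by shutting down; producing recovers £324 of fixed cost.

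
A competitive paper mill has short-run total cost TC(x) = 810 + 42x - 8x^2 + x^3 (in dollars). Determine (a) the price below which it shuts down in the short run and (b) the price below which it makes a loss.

Shutdown price = min AVC. AVC = 42 - 8x + x^2, with vertex at x = 4 and minimum $26.
ATC = 810/x + 42 - 8x + x^2. Setting dATC/dx = −810/x^2 − 8 + 2x = 0 gives x = 9 (since 2·9^3 − 8·9^2 = 810).
min ATC = 810/9 + 42 − 8·9 + 9^2 = $141. That is the break-even price.
Between these two prices the firm operates at a loss; above $141 it earns a profit.

Shutdown price = $26; break-even price = $141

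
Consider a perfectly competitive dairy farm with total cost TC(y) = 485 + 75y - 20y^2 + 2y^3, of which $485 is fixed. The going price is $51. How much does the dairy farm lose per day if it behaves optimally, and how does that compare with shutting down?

AVC = 75 - 20y + 2y^2 has its minimum $25 at y = 5; price $51 clears that bar, so the firm operates.
With MC = 75 - 40y + 6y^2, P = MC on the upward-sloping part at y* = 6.
TR = 51·6 = 306. TC = 485 + 162 = 647. Profit = 306 − 647 = -$341.
That loss of $341 beats the $485 the firm would lose by shutting down; producing recovers $144 of fixed cost.

Profit = -$341 at y = 6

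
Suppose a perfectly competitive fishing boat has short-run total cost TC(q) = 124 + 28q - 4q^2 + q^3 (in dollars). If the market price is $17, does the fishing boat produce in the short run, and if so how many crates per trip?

Shut down

Strip out fixed cost: VC = 28q - 4q^2 + q^3. Then AVC = 28 - 4q + q^2 and MC = 28 - 8q + 3q^2.
AVC hits its minimum where MC = AVC, at q = 2, giving min AVC = 28 - 4·2 + 2^2 = $24.
Since P = $17 < min AVC = $24, price fails to cover variable cost at any output.
Best response: produce nothing and absorb the $124 fixed cost.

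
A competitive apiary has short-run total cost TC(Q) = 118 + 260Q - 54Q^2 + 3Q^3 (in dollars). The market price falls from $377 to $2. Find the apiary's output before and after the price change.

MC = 260 - 108Q + 9Q^2; the shutdown threshold is min AVC = $17 (at Q = 9).
At P = $377 ≥ min AVC, set P = MC on the rising branch: Q = 13.
At P = $2 < min AVC = $17, price no longer covers variable cost at any output, so the firm shuts down: Q = 0.

Output falls from 13 to 0 (the firm shuts down)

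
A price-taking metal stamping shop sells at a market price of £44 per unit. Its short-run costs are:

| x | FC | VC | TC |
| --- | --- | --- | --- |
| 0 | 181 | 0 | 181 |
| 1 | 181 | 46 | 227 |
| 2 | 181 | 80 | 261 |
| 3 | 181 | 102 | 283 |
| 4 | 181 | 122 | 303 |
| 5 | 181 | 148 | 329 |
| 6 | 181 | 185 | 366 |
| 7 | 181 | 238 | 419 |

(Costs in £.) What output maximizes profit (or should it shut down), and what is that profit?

x = 6; profit = -£102

Profit at each row (π = 44x − TC): x=0: -181; x=1: -183; x=2: -173; x=3: -151; x=4: -127; x=5: -109; x=6: -102; x=7: -111.
Profit is maximized at x = 6. AVC there is 185/6 = £30.83 ≤ P, so producing beats shutting down (which would give -£181).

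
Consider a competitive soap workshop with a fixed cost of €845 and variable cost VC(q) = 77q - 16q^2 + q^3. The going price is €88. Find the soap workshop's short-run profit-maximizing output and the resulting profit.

Profit = -€119 at q = 11

AVC = 77 - 16q + q^2 has its minimum €13 at q = 8; price €88 clears that bar, so the firm operates.
MC = 77 - 32q + 3q^2. Setting P = MC and taking the root on the rising branch gives q* = 11.
TR = 88·11 = 968. TC = 845 + 242 = 1087. Profit = 968 − 1087 = -€119.
That loss of €119 beats the €845 the firm would lose by shutting down; producing recovers €726 of fixed cost.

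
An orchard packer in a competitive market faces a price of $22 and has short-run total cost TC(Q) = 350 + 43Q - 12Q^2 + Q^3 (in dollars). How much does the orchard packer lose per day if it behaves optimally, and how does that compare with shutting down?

AVC = 43 - 12Q + Q^2; min AVC = $7 at Q = 6. Since P = $22 ≥ min AVC, the firm produces.
MC = 43 - 24Q + 3Q^2. Setting P = MC and taking the root on the rising branch gives Q* = 7.
TR = 22·7 = 154. TC = 350 + 56 = 406. Profit = 154 − 406 = -$252.
By producing, the firm covers all variable cost plus $98 of fixed cost; shutting down would lose the full $350.

Profit = -$252 at Q = 7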